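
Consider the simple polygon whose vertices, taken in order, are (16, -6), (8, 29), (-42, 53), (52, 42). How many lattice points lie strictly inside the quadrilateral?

1668

By the shoelace formula, twice the signed area is |[16·29 − 8·(-6)] + [8·53 − (-42)·29] + [(-42)·42 − 52·53] + [52·(-6) − 16·42]| = 3350, so the area is 1675.
The number of boundary lattice points is Σ gcd(|Δx|,|Δy|) = gcd(8,35) + gcd(50,24) + gcd(94,11) + gcd(36,48) = 1+2+1+12 = 16.
By Pick's theorem A = I + B/2 − 1, so I = 1675 − 16/2 + 1 = 1668.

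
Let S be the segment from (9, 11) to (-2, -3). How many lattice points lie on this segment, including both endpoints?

The number of lattice points on a segment between lattice points is gcd(|Δx|,|Δy|) + 1 = gcd(11,14) + 1 = 1 + 1 = 2.

2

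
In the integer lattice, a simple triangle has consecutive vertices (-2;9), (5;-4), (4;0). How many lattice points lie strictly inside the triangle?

6

Using the shoelace formula, 2A = |((-2)·(-4) − 5·9) + (5·0 − 4·(-4)) + (4·9 − (-2)·0)| = 15, so the area is 15/2.
The number of boundary lattice points is Σ gcd(|Δx|,|Δy|) = gcd(7,13) + gcd(1,4) + gcd(6,9) = 1+1+3 = 5.
By Pick's theorem A = I + B/2 − 1, so I = 15/2 − 5/2 + 1 = 6.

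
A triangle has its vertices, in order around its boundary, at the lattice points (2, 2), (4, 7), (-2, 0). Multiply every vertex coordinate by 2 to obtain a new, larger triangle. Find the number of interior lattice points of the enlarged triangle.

By the shoelace formula, twice the signed area is |[2·7 − 4·2] + [4·0 − (-2)·7] + [(-2)·2 − 2·0]| = 16, so the area is 8.
The number of boundary lattice points is Σ gcd(|Δx|,|Δy|) = gcd(2,5) + gcd(6,7) + gcd(4,2) = 1+1+2 = 4.
Scaling by 2 multiplies the area by 2² = 4 (so the new area is 32) and multiplies the boundary lattice-point count by 2, giving 8.
By Pick's theorem, the interior count of the dilated polygon is 32 − 8/2 + 1 = 29.

29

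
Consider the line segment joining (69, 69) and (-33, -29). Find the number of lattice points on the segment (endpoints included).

The number of lattice points on a segment between lattice points is gcd(|Δx|,|Δy|) + 1 = gcd(102,98) + 1 = 2 + 1 = 3.

3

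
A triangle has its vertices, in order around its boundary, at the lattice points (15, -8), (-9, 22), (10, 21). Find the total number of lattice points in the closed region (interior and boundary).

278

By the shoelace formula, twice the signed area is |(15·22 − (-9)·(-8)) + ((-9)·21 − 10·22) + (10·(-8) − 15·21)| = 546, so the area is 273.
Along each edge there are gcd(|Δx|,|Δy|)+1 lattice points, so counting each shared vertex once the boundary has gcd(24,30) + gcd(19,1) + gcd(5,29) = 6+1+1 = 8.
Pick's theorem gives I = A − B/2 + 1 = 273 − 8/2 + 1 = 270, so the closed region contains I + B = 270 + 8 = 278 lattice points.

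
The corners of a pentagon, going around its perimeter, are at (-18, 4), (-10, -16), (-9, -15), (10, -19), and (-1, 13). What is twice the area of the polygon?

The shoelace formula gives twice the area as |((-18)·(-16) − (-10)·4) + ((-10)·(-15) − (-9)·(-16)) + ((-9)·(-19) − 10·(-15)) + (10·13 − (-1)·(-19)) + ((-1)·4 − (-18)·13)| = 996, so the area is 498.

996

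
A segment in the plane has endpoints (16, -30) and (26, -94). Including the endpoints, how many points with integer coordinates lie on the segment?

3

The number of lattice points on a segment between lattice points is gcd(|Δx|,|Δy|) + 1 = gcd(10,64) + 1 = 2 + 1 = 3.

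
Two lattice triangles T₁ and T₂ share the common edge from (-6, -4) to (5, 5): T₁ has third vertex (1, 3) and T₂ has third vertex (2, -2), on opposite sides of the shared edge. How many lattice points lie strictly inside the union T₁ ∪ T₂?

27

The union is the simple quadrilateral with vertices (-6, -4), (1, 3), (5, 5), (2, -2) in order.
By the shoelace formula, twice the signed area is |((-6)·3 − 1·(-4)) + (1·5 − 5·3) + (5·(-2) − 2·5) + (2·(-4) − (-6)·(-2))| = 64, so the area is 32.
Summing gcd(|Δx|,|Δy|) over the edges gives the boundary count: gcd(7,7) + gcd(4,2) + gcd(3,7) + gcd(8,2) = 7+2+1+2 = 12.
By Pick's theorem I = A − B/2 + 1 = 32 − 12/2 + 1 = 27.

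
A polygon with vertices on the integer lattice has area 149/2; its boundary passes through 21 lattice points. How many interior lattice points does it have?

From Pick's theorem, I = A − B/2 + 1 = 149/2 − 21/2 + 1 = 65.

65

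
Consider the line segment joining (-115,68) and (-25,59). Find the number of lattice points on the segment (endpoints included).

10

The number of lattice points on a segment between lattice points is gcd(|Δx|,|Δy|) + 1 = gcd(90,9) + 1 = 9 + 1 = 10.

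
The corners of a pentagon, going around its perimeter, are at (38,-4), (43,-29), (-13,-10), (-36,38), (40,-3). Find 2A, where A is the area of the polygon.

The shoelace formula gives twice the area as |[38·(-29) − 43·(-4)] + [43·(-10) − (-13)·(-29)] + [(-13)·38 − (-36)·(-10)] + [(-36)·(-3) − 40·38] + [40·(-4) − 38·(-3)]| = 4049, so the area is 4049/2.

4049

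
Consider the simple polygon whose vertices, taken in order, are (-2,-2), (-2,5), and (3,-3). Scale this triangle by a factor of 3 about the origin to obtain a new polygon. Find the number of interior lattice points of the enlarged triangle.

145

The shoelace formula gives twice the area as |[(-2)·5 − (-2)·(-2)] + [(-2)·(-3) − 3·5] + [3·(-2) − (-2)·(-3)]| = 35, so the area is 35/2.
Along each edge there are gcd(|Δx|,|Δy|)+1 lattice points, so counting each shared vertex once the boundary has gcd(0,7) + gcd(5,8) + gcd(5,1) = 7+1+1 = 9.
Scaling by 3 multiplies the area by 3² = 9 (so the new area is 157.5) and multiplies the boundary lattice-point count by 3, giving 27.
By Pick's theorem, the interior count of the dilated polygon is 157.5 − 27/2 + 1 = 145.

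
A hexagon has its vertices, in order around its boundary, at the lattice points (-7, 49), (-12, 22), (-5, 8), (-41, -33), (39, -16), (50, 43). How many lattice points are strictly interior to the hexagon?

The shoelace formula gives twice the area as |((-7)·22 − (-12)·49) + ((-12)·8 − (-5)·22) + ((-5)·(-33) − (-41)·8) + ((-41)·(-16) − 39·(-33)) + (39·43 − 50·(-16)) + (50·49 − (-7)·43)| = 8112, so the area is 4056.
The number of boundary lattice points is Σ gcd(|Δx|,|Δy|) = gcd(5,27) + gcd(7,14) + gcd(36,41) + gcd(80,17) + gcd(11,59) + gcd(57,6) = 1+7+1+1+1+3 = 14.
By Pick's theorem A = I + B/2 − 1, so I = 4056 − 14/2 + 1 = 4050.

4050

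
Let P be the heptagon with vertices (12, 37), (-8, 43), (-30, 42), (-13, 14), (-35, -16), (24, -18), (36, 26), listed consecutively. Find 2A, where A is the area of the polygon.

5896

By the shoelace formula, twice the signed area is |(12·43 − (-8)·37) + ((-8)·42 − (-30)·43) + ((-30)·14 − (-13)·42) + ((-13)·(-16) − (-35)·14) + ((-35)·(-18) − 24·(-16)) + (24·26 − 36·(-18)) + (36·37 − 12·26)| = 5896, so the area is 2948.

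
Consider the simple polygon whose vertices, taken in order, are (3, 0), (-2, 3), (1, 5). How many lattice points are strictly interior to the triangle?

9

By the shoelace formula, twice the signed area is |[3·3 − (-2)·0] + [(-2)·5 − 1·3] + [1·0 − 3·5]| = 19, so the area is 9.5.
Summing gcd(|Δx|,|Δy|) over the edges gives the boundary count: gcd(5,3) + gcd(3,2) + gcd(2,5) = 1+1+1 = 3.
By Pick's theorem A = I + B/2 − 1, so I = 9.5 − 3/2 + 1 = 9.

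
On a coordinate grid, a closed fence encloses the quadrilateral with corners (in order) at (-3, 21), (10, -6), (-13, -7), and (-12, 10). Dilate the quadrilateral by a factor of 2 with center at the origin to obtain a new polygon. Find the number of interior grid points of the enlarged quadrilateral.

The shoelace formula gives twice the area as |[(-3)·(-6) − 10·21] + [10·(-7) − (-13)·(-6)] + [(-13)·10 − (-12)·(-7)] + [(-12)·21 − (-3)·10]| = 776, so the area is 388.
Summing gcd(|Δx|,|Δy|) over the edges gives the boundary count: gcd(13,27) + gcd(23,1) + gcd(1,17) + gcd(9,11) = 1+1+1+1 = 4.
Scaling by 2 multiplies the area by 2² = 4 (so the new area is 1552) and multiplies the boundary lattice-point count by 2, giving 8.
By Pick's theorem, the interior count of the dilated polygon is 1552 − 8/2 + 1 = 1549.

1549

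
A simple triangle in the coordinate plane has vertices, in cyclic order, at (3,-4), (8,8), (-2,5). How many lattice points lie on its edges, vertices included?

Summing gcd(|Δx|,|Δy|) over the edges gives the boundary count: gcd(5,12) + gcd(10,3) + gcd(5,9) = 1+1+1 = 3.

3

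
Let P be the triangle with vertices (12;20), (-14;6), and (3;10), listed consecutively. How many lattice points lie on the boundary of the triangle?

Along each edge there are gcd(|Δx|,|Δy|)+1 lattice points, so counting each shared vertex once the boundary has gcd(26,14) + gcd(17,4) + gcd(9,10) = 2+1+1 = 4.

4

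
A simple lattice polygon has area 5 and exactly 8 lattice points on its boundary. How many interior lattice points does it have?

Pick's theorem A = I + B/2 − 1 rearranges to I = A − B/2 + 1 = 5 − 8/2 + 1 = 2.

2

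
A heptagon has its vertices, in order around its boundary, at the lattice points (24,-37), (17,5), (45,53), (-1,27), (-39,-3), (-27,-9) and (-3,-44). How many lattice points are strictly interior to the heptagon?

3163

Using the shoelace formula, 2A = |[24·5 − 17·(-37)] + [17·53 − 45·5] + [45·27 − (-1)·53] + [(-1)·(-3) − (-39)·27] + [(-39)·(-9) − (-27)·(-3)] + [(-27)·(-44) − (-3)·(-9)] + [(-3)·(-37) − 24·(-44)]| = 6347, so the area is 3173.5.
The number of boundary lattice points is Σ gcd(|Δx|,|Δy|) = gcd(7,42) + gcd(28,48) + gcd(46,26) + gcd(38,30) + gcd(12,6) + gcd(24,35) + gcd(27,7) = 7+4+2+2+6+1+1 = 23.
By Pick's theorem A = I + B/2 − 1, so I = 3173.5 − 23/2 + 1 = 3163.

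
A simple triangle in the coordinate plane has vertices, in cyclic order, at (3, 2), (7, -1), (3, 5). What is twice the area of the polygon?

12

By the shoelace formula, twice the signed area is |[3·(-1) − 7·2] + [7·5 − 3·(-1)] + [3·2 − 3·5]| = 12, so the area is 6.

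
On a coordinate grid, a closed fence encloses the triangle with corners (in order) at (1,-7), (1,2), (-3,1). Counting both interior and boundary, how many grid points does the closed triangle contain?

26

The shoelace formula gives twice the area as |[1·2 − 1·(-7)] + [1·1 − (-3)·2] + [(-3)·(-7) − 1·1]| = 36, so the area is 18.
Summing gcd(|Δx|,|Δy|) over the edges gives the boundary count: gcd(0,9) + gcd(4,1) + gcd(4,8) = 9+1+4 = 14.
Pick's theorem gives I = A − B/2 + 1 = 18 − 14/2 + 1 = 12, so the closed region contains I + B = 12 + 14 = 26 lattice points.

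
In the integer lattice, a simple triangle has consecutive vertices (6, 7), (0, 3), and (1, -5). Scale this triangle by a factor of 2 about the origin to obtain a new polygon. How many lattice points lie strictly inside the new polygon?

101

Using the shoelace formula, 2A = |[6·3 − 0·7] + [0·(-5) − 1·3] + [1·7 − 6·(-5)]| = 52, so the area is 26.
Summing gcd(|Δx|,|Δy|) over the edges gives the boundary count: gcd(6,4) + gcd(1,8) + gcd(5,12) = 2+1+1 = 4.
Scaling by 2 multiplies the area by 2² = 4 (so the new area is 104) and multiplies the boundary lattice-point count by 2, giving 8.
By Pick's theorem, the interior count of the dilated polygon is 104 − 8/2 + 1 = 101.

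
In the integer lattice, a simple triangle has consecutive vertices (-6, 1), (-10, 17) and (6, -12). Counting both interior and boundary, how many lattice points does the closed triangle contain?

74

By the shoelace formula, twice the signed area is |[(-6)·17 − (-10)·1] + [(-10)·(-12) − 6·17] + [6·1 − (-6)·(-12)]| = 140, so the area is 70.
The number of boundary lattice points is Σ gcd(|Δx|,|Δy|) = gcd(4,16) + gcd(16,29) + gcd(12,13) = 4+1+1 = 6.
Pick's theorem gives I = A − B/2 + 1 = 70 − 6/2 + 1 = 68, so the closed region contains I + B = 68 + 6 = 74 lattice points.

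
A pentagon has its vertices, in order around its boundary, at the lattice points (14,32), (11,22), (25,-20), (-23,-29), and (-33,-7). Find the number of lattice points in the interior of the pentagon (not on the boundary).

The shoelace formula gives twice the area as |(14·22 − 11·32) + (11·(-20) − 25·22) + (25·(-29) − (-23)·(-20)) + ((-23)·(-7) − (-33)·(-29)) + ((-33)·32 − 14·(-7))| = 3753, so the area is 1876.5.
Along each edge there are gcd(|Δx|,|Δy|)+1 lattice points, so counting each shared vertex once the boundary has gcd(3,10) + gcd(14,42) + gcd(48,9) + gcd(10,22) + gcd(47,39) = 1+14+3+2+1 = 21.
Pick's theorem gives I = A − B/2 + 1 = 1876.5 − 21/2 + 1 = 1867.

1867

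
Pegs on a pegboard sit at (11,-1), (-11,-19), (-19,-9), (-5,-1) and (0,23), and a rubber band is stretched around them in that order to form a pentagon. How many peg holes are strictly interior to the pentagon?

435

By the shoelace formula, twice the signed area is |(11·(-19) − (-11)·(-1)) + ((-11)·(-9) − (-19)·(-19)) + ((-19)·(-1) − (-5)·(-9)) + ((-5)·23 − 0·(-1)) + (0·(-1) − 11·23)| = 876, so the area is 438.
Summing gcd(|Δx|,|Δy|) over the edges gives the boundary count: gcd(22,18) + gcd(8,10) + gcd(14,8) + gcd(5,24) + gcd(11,24) = 2+2+2+1+1 = 8.
By Pick's theorem A = I + B/2 − 1, so I = 438 − 8/2 + 1 = 435.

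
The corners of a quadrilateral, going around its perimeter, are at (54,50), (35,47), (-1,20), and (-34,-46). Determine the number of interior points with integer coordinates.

By the shoelace formula, twice the signed area is |[54·47 − 35·50] + [35·20 − (-1)·47] + [(-1)·(-46) − (-34)·20] + [(-34)·50 − 54·(-46)]| = 3045, so the area is 3045/2.
Summing gcd(|Δx|,|Δy|) over the edges gives the boundary count: gcd(19,3) + gcd(36,27) + gcd(33,66) + gcd(88,96) = 1+9+33+8 = 51.
By Pick's theorem A = I + B/2 − 1, so I = 3045/2 − 51/2 + 1 = 1498.

1498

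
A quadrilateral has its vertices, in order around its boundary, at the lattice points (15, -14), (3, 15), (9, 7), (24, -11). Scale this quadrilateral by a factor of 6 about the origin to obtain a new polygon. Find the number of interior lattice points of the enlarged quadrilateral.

Using the shoelace formula, 2A = |(15·15 − 3·(-14)) + (3·7 − 9·15) + (9·(-11) − 24·7) + (24·(-14) − 15·(-11))| = 285, so the area is 142.5.
The number of boundary lattice points is Σ gcd(|Δx|,|Δy|) = gcd(12,29) + gcd(6,8) + gcd(15,18) + gcd(9,3) = 1+2+3+3 = 9.
Scaling by 6 multiplies the area by 6² = 36 (so the new area is 5130) and multiplies the boundary lattice-point count by 6, giving 54.
By Pick's theorem, the interior count of the dilated polygon is 5130 − 54/2 + 1 = 5104.

5104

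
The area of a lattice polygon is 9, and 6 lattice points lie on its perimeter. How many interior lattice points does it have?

From Pick's theorem, I = A − B/2 + 1 = 9 − 6/2 + 1 = 7.

7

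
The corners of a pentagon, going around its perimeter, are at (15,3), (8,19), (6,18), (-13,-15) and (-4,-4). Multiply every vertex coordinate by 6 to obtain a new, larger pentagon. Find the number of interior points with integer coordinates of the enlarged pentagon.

8536

Using the shoelace formula, 2A = |[15·19 − 8·3] + [8·18 − 6·19] + [6·(-15) − (-13)·18] + [(-13)·(-4) − (-4)·(-15)] + [(-4)·3 − 15·(-4)]| = 475, so the area is 475/2.
Along each edge there are gcd(|Δx|,|Δy|)+1 lattice points, so counting each shared vertex once the boundary has gcd(7,16) + gcd(2,1) + gcd(19,33) + gcd(9,11) + gcd(19,7) = 1+1+1+1+1 = 5.
Scaling by 6 multiplies the area by 6² = 36 (so the new area is 8550) and multiplies the boundary lattice-point count by 6, giving 30.
By Pick's theorem, the interior count of the dilated polygon is 8550 − 30/2 + 1 = 8536.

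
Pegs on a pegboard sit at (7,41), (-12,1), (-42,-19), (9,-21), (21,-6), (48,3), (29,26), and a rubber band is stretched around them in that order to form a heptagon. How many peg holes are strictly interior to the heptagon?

2352

By the shoelace formula, twice the signed area is |(7·1 − (-12)·41) + ((-12)·(-19) − (-42)·1) + ((-42)·(-21) − 9·(-19)) + (9·(-6) − 21·(-21)) + (21·3 − 48·(-6)) + (48·26 − 29·3) + (29·41 − 7·26)| = 4728, so the area is 2364.
Along each edge there are gcd(|Δx|,|Δy|)+1 lattice points, so counting each shared vertex once the boundary has gcd(19,40) + gcd(30,20) + gcd(51,2) + gcd(12,15) + gcd(27,9) + gcd(19,23) + gcd(22,15) = 1+10+1+3+9+1+1 = 26.
By Pick's theorem A = I + B/2 − 1, so I = 2364 − 26/2 + 1 = 2352.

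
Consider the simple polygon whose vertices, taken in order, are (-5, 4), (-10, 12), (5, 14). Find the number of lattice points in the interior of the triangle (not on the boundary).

By the shoelace formula, twice the signed area is |[(-5)·12 − (-10)·4] + [(-10)·14 − 5·12] + [5·4 − (-5)·14]| = 130, so the area is 65.
The number of boundary lattice points is Σ gcd(|Δx|,|Δy|) = gcd(5,8) + gcd(15,2) + gcd(10,10) = 1+1+10 = 12.
By Pick's theorem A = I + B/2 − 1, so I = 65 − 12/2 + 1 = 60.

60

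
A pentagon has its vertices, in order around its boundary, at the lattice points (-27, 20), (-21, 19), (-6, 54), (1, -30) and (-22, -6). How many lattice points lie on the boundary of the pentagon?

Along each edge there are gcd(|Δx|,|Δy|)+1 lattice points, so counting each shared vertex once the boundary has gcd(6,1) + gcd(15,35) + gcd(7,84) + gcd(23,24) + gcd(5,26) = 1+5+7+1+1 = 15.

15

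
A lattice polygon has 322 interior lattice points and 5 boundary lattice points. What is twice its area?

By Pick's theorem, A = I + B/2 − 1 = 322 + 5/2 − 1 = 647/2.
Hence 2A = 647.

647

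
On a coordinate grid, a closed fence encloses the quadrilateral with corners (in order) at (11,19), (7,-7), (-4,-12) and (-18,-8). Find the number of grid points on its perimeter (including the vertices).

Along each edge there are gcd(|Δx|,|Δy|)+1 lattice points, so counting each shared vertex once the boundary has gcd(4,26) + gcd(11,5) + gcd(14,4) + gcd(29,27) = 2+1+2+1 = 6.

6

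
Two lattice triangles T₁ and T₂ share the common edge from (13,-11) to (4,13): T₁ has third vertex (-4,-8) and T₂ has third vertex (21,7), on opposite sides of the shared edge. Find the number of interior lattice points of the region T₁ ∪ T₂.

The union is the simple quadrilateral with vertices (13,-11), (-4,-8), (4,13), (21,7) in order.
The shoelace formula gives twice the area as |(13·(-8) − (-4)·(-11)) + ((-4)·13 − 4·(-8)) + (4·7 − 21·13) + (21·(-11) − 13·7)| = 735, so the area is 735/2.
The number of boundary lattice points is Σ gcd(|Δx|,|Δy|) = gcd(17,3) + gcd(8,21) + gcd(17,6) + gcd(8,18) = 1+1+1+2 = 5.
By Pick's theorem I = A − B/2 + 1 = 735/2 − 5/2 + 1 = 366.

366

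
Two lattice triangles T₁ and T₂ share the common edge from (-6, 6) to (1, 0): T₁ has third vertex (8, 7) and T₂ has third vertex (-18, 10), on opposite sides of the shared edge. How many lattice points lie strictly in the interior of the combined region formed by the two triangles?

The union is the simple quadrilateral with vertices (-6, 6), (8, 7), (1, 0), (-18, 10) in order.
The shoelace formula gives twice the area as |((-6)·7 − 8·6) + (8·0 − 1·7) + (1·10 − (-18)·0) + ((-18)·6 − (-6)·10)| = 135, so the area is 67.5.
Along each edge there are gcd(|Δx|,|Δy|)+1 lattice points, so counting each shared vertex once the boundary has gcd(14,1) + gcd(7,7) + gcd(19,10) + gcd(12,4) = 1+7+1+4 = 13.
By Pick's theorem I = A − B/2 + 1 = 67.5 − 13/2 + 1 = 62.

62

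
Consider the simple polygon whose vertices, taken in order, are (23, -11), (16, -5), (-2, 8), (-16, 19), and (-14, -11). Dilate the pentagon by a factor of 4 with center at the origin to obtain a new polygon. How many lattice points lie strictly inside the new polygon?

Using the shoelace formula, 2A = |[23·(-5) − 16·(-11)] + [16·8 − (-2)·(-5)] + [(-2)·19 − (-16)·8] + [(-16)·(-11) − (-14)·19] + [(-14)·(-11) − 23·(-11)]| = 1118, so the area is 559.
Along each edge there are gcd(|Δx|,|Δy|)+1 lattice points, so counting each shared vertex once the boundary has gcd(7,6) + gcd(18,13) + gcd(14,11) + gcd(2,30) + gcd(37,0) = 1+1+1+2+37 = 42.
Scaling by 4 multiplies the area by 4² = 16 (so the new area is 8944) and multiplies the boundary lattice-point count by 4, giving 168.
By Pick's theorem, the interior count of the dilated polygon is 8944 − 168/2 + 1 = 8861.

8861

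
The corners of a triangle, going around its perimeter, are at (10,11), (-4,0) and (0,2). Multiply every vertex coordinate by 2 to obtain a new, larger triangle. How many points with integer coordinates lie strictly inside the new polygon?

29

Using the shoelace formula, 2A = |(10·0 − (-4)·11) + ((-4)·2 − 0·0) + (0·11 − 10·2)| = 16, so the area is 8.
Along each edge there are gcd(|Δx|,|Δy|)+1 lattice points, so counting each shared vertex once the boundary has gcd(14,11) + gcd(4,2) + gcd(10,9) = 1+2+1 = 4.
Scaling by 2 multiplies the area by 2² = 4 (so the new area is 32) and multiplies the boundary lattice-point count by 2, giving 8.
By Pick's theorem, the interior count of the dilated polygon is 32 − 8/2 + 1 = 29.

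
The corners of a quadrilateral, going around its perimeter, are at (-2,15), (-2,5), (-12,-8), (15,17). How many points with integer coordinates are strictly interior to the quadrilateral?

130

By the shoelace formula, twice the signed area is |[(-2)·5 − (-2)·15] + [(-2)·(-8) − (-12)·5] + [(-12)·17 − 15·(-8)] + [15·15 − (-2)·17]| = 271, so the area is 135.5.
Summing gcd(|Δx|,|Δy|) over the edges gives the boundary count: gcd(0,10) + gcd(10,13) + gcd(27,25) + gcd(17,2) = 10+1+1+1 = 13.
By Pick's theorem A = I + B/2 − 1, so I = 135.5 − 13/2 + 1 = 130.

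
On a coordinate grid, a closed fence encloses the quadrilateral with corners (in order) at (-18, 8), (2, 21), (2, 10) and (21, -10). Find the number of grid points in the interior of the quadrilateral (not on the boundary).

The shoelace formula gives twice the area as |((-18)·21 − 2·8) + (2·10 − 2·21) + (2·(-10) − 21·10) + (21·8 − (-18)·(-10))| = 658, so the area is 329.
Along each edge there are gcd(|Δx|,|Δy|)+1 lattice points, so counting each shared vertex once the boundary has gcd(20,13) + gcd(0,11) + gcd(19,20) + gcd(39,18) = 1+11+1+3 = 16.
Pick's theorem gives I = A − B/2 + 1 = 329 − 16/2 + 1 = 322.

322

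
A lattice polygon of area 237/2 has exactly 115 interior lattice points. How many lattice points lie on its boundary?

9

Pick's theorem gives A = I + B/2 − 1, so B = 2(A − I + 1) = 2(237/2 − 115 + 1) = 9.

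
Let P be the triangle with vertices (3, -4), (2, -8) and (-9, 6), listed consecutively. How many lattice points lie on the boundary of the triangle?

4

The number of boundary lattice points is Σ gcd(|Δx|,|Δy|) = gcd(1,4) + gcd(11,14) + gcd(12,10) = 1+1+2 = 4.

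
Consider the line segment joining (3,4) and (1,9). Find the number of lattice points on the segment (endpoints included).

The number of lattice points on a segment between lattice points is gcd(|Δx|,|Δy|) + 1 = gcd(2,5) + 1 = 1 + 1 = 2.

2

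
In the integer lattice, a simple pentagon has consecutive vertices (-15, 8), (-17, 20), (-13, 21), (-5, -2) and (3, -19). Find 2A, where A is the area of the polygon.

290

By the shoelace formula, twice the signed area is |[(-15)·20 − (-17)·8] + [(-17)·21 − (-13)·20] + [(-13)·(-2) − (-5)·21] + [(-5)·(-19) − 3·(-2)] + [3·8 − (-15)·(-19)]| = 290, so the area is 145.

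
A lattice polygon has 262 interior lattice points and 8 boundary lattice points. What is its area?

Pick's theorem states A = I + B/2 − 1, so A = 262 + 8/2 − 1 = 265.

265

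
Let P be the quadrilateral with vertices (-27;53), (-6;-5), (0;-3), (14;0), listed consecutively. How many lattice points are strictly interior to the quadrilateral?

626

Using the shoelace formula, 2A = |((-27)·(-5) − (-6)·53) + ((-6)·(-3) − 0·(-5)) + (0·0 − 14·(-3)) + (14·53 − (-27)·0)| = 1255, so the area is 627.5.
The number of boundary lattice points is Σ gcd(|Δx|,|Δy|) = gcd(21,58) + gcd(6,2) + gcd(14,3) + gcd(41,53) = 1+2+1+1 = 5.
By Pick's theorem A = I + B/2 − 1, so I = 627.5 − 5/2 + 1 = 626.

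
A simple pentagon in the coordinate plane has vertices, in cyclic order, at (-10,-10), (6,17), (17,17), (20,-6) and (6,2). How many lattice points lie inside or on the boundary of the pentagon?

362

Using the shoelace formula, 2A = |[(-10)·17 − 6·(-10)] + [6·17 − 17·17] + [17·(-6) − 20·17] + [20·2 − 6·(-6)] + [6·(-10) − (-10)·2]| = 703, so the area is 703/2.
The number of boundary lattice points is Σ gcd(|Δx|,|Δy|) = gcd(16,27) + gcd(11,0) + gcd(3,23) + gcd(14,8) + gcd(16,12) = 1+11+1+2+4 = 19.
Pick's theorem gives I = A − B/2 + 1 = 703/2 − 19/2 + 1 = 343, so the closed region contains I + B = 343 + 19 = 362 lattice points.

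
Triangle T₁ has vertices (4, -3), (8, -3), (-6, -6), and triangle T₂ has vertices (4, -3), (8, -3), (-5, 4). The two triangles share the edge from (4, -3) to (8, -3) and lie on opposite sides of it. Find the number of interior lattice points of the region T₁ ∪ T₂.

19

The union is the simple quadrilateral with vertices (4, -3), (-6, -6), (8, -3), (-5, 4) in order.
The shoelace formula gives twice the area as |[4·(-6) − (-6)·(-3)] + [(-6)·(-3) − 8·(-6)] + [8·4 − (-5)·(-3)] + [(-5)·(-3) − 4·4]| = 40, so the area is 20.
Summing gcd(|Δx|,|Δy|) over the edges gives the boundary count: gcd(10,3) + gcd(14,3) + gcd(13,7) + gcd(9,7) = 1+1+1+1 = 4.
By Pick's theorem I = A − B/2 + 1 = 20 − 4/2 + 1 = 19.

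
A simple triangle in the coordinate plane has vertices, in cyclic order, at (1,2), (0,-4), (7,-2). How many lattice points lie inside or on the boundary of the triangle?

23

By the shoelace formula, twice the signed area is |[1·(-4) − 0·2] + [0·(-2) − 7·(-4)] + [7·2 − 1·(-2)]| = 40, so the area is 20.
Along each edge there are gcd(|Δx|,|Δy|)+1 lattice points, so counting each shared vertex once the boundary has gcd(1,6) + gcd(7,2) + gcd(6,4) = 1+1+2 = 4.
Pick's theorem gives I = A − B/2 + 1 = 20 − 4/2 + 1 = 19, so the closed region contains I + B = 19 + 4 = 23 lattice points.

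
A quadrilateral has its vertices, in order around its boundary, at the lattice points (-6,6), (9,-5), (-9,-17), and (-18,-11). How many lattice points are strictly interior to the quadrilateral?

297

The shoelace formula gives twice the area as |[(-6)·(-5) − 9·6] + [9·(-17) − (-9)·(-5)] + [(-9)·(-11) − (-18)·(-17)] + [(-18)·6 − (-6)·(-11)]| = 603, so the area is 301.5.
The number of boundary lattice points is Σ gcd(|Δx|,|Δy|) = gcd(15,11) + gcd(18,12) + gcd(9,6) + gcd(12,17) = 1+6+3+1 = 11.
By Pick's theorem A = I + B/2 − 1, so I = 301.5 − 11/2 + 1 = 297.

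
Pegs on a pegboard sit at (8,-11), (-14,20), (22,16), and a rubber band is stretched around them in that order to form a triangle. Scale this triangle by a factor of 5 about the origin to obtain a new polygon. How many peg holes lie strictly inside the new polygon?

12836

Using the shoelace formula, 2A = |[8·20 − (-14)·(-11)] + [(-14)·16 − 22·20] + [22·(-11) − 8·16]| = 1028, so the area is 514.
The number of boundary lattice points is Σ gcd(|Δx|,|Δy|) = gcd(22,31) + gcd(36,4) + gcd(14,27) = 1+4+1 = 6.
Scaling by 5 multiplies the area by 5² = 25 (so the new area is 12850) and multiplies the boundary lattice-point count by 5, giving 30.
By Pick's theorem, the interior count of the dilated polygon is 12850 − 30/2 + 1 = 12836.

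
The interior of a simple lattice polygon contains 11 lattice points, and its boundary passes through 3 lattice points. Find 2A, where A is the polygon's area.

23

By Pick's theorem, A = I + B/2 − 1 = 11 + 3/2 − 1 = 23/2.
Hence 2A = 23.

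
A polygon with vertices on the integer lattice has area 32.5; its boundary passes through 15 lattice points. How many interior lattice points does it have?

From Pick's theorem, I = A − B/2 + 1 = 32.5 − 15/2 + 1 = 26.

26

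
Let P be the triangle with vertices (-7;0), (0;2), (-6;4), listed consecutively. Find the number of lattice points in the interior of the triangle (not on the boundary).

By the shoelace formula, twice the signed area is |((-7)·2 − 0·0) + (0·4 − (-6)·2) + ((-6)·0 − (-7)·4)| = 26, so the area is 13.
Along each edge there are gcd(|Δx|,|Δy|)+1 lattice points, so counting each shared vertex once the boundary has gcd(7,2) + gcd(6,2) + gcd(1,4) = 1+2+1 = 4.
By Pick's theorem A = I + B/2 − 1, so I = 13 − 4/2 + 1 = 12.

12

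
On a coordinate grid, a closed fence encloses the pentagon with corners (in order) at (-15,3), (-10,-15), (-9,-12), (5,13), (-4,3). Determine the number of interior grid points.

135

Using the shoelace formula, 2A = |((-15)·(-15) − (-10)·3) + ((-10)·(-12) − (-9)·(-15)) + ((-9)·13 − 5·(-12)) + (5·3 − (-4)·13) + ((-4)·3 − (-15)·3)| = 283, so the area is 283/2.
Along each edge there are gcd(|Δx|,|Δy|)+1 lattice points, so counting each shared vertex once the boundary has gcd(5,18) + gcd(1,3) + gcd(14,25) + gcd(9,10) + gcd(11,0) = 1+1+1+1+11 = 15.
Pick's theorem gives I = A − B/2 + 1 = 283/2 − 15/2 + 1 = 135.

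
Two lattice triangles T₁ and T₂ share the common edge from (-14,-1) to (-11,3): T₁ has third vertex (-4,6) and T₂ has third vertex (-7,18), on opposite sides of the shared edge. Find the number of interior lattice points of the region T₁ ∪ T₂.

The union is the simple quadrilateral with vertices (-14,-1), (-4,6), (-11,3), (-7,18) in order.
Using the shoelace formula, 2A = |[(-14)·6 − (-4)·(-1)] + [(-4)·3 − (-11)·6] + [(-11)·18 − (-7)·3] + [(-7)·(-1) − (-14)·18]| = 48, so the area is 24.
Summing gcd(|Δx|,|Δy|) over the edges gives the boundary count: gcd(10,7) + gcd(7,3) + gcd(4,15) + gcd(7,19) = 1+1+1+1 = 4.
By Pick's theorem I = A − B/2 + 1 = 24 − 4/2 + 1 = 23.

23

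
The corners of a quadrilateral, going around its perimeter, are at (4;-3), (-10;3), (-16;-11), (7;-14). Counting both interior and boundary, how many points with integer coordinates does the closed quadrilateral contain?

Using the shoelace formula, 2A = |[4·3 − (-10)·(-3)] + [(-10)·(-11) − (-16)·3] + [(-16)·(-14) − 7·(-11)] + [7·(-3) − 4·(-14)]| = 476, so the area is 238.
The number of boundary lattice points is Σ gcd(|Δx|,|Δy|) = gcd(14,6) + gcd(6,14) + gcd(23,3) + gcd(3,11) = 2+2+1+1 = 6.
Pick's theorem gives I = A − B/2 + 1 = 238 − 6/2 + 1 = 236, so the closed region contains I + B = 236 + 6 = 242 lattice points.

242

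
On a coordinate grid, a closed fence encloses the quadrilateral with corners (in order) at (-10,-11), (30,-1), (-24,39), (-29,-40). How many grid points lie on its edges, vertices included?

14

Along each edge there are gcd(|Δx|,|Δy|)+1 lattice points, so counting each shared vertex once the boundary has gcd(40,10) + gcd(54,40) + gcd(5,79) + gcd(19,29) = 10+2+1+1 = 14.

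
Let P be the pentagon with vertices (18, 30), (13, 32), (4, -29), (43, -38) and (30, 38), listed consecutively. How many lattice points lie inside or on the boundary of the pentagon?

By the shoelace formula, twice the signed area is |[18·32 − 13·30] + [13·(-29) − 4·32] + [4·(-38) − 43·(-29)] + [43·38 − 30·(-38)] + [30·30 − 18·38]| = 3766, so the area is 1883.
The number of boundary lattice points is Σ gcd(|Δx|,|Δy|) = gcd(5,2) + gcd(9,61) + gcd(39,9) + gcd(13,76) + gcd(12,8) = 1+1+3+1+4 = 10.
Pick's theorem gives I = A − B/2 + 1 = 1883 − 10/2 + 1 = 1879, so the closed region contains I + B = 1879 + 10 = 1889 lattice points.

1889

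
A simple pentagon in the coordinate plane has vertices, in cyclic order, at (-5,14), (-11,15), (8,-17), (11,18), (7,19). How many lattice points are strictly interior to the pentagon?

The shoelace formula gives twice the area as |[(-5)·15 − (-11)·14] + [(-11)·(-17) − 8·15] + [8·18 − 11·(-17)] + [11·19 − 7·18] + [7·14 − (-5)·19]| = 753, so the area is 753/2.
Along each edge there are gcd(|Δx|,|Δy|)+1 lattice points, so counting each shared vertex once the boundary has gcd(6,1) + gcd(19,32) + gcd(3,35) + gcd(4,1) + gcd(12,5) = 1+1+1+1+1 = 5.
By Pick's theorem A = I + B/2 − 1, so I = 753/2 − 5/2 + 1 = 375.

375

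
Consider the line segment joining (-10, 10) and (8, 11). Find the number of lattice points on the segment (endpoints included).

The number of lattice points on a segment between lattice points is gcd(|Δx|,|Δy|) + 1 = gcd(18,1) + 1 = 1 + 1 = 2.

2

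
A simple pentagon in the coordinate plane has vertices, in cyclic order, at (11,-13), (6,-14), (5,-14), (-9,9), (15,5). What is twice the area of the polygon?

Using the shoelace formula, 2A = |[11·(-14) − 6·(-13)] + [6·(-14) − 5·(-14)] + [5·9 − (-9)·(-14)] + [(-9)·5 − 15·9] + [15·(-13) − 11·5]| = 601, so the area is 300.5.

601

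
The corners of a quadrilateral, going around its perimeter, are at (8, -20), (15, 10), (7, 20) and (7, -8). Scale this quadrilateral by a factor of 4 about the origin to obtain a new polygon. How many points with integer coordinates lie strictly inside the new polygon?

2641

Using the shoelace formula, 2A = |[8·10 − 15·(-20)] + [15·20 − 7·10] + [7·(-8) − 7·20] + [7·(-20) − 8·(-8)]| = 338, so the area is 169.
Along each edge there are gcd(|Δx|,|Δy|)+1 lattice points, so counting each shared vertex once the boundary has gcd(7,30) + gcd(8,10) + gcd(0,28) + gcd(1,12) = 1+2+28+1 = 32.
Scaling by 4 multiplies the area by 4² = 16 (so the new area is 2704) and multiplies the boundary lattice-point count by 4, giving 128.
By Pick's theorem, the interior count of the dilated polygon is 2704 − 128/2 + 1 = 2641.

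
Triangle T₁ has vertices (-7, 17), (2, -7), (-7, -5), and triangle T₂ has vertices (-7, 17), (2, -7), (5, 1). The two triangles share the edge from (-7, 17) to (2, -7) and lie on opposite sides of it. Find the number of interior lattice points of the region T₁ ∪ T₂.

158

The union is the simple quadrilateral with vertices (-7, 17), (-7, -5), (2, -7), (5, 1) in order.
By the shoelace formula, twice the signed area is |((-7)·(-5) − (-7)·17) + ((-7)·(-7) − 2·(-5)) + (2·1 − 5·(-7)) + (5·17 − (-7)·1)| = 342, so the area is 171.
Along each edge there are gcd(|Δx|,|Δy|)+1 lattice points, so counting each shared vertex once the boundary has gcd(0,22) + gcd(9,2) + gcd(3,8) + gcd(12,16) = 22+1+1+4 = 28.
By Pick's theorem I = A − B/2 + 1 = 171 − 28/2 + 1 = 158.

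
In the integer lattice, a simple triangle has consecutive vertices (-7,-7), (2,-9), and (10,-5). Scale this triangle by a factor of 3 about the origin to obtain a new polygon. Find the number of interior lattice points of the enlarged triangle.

226

Using the shoelace formula, 2A = |[(-7)·(-9) − 2·(-7)] + [2·(-5) − 10·(-9)] + [10·(-7) − (-7)·(-5)]| = 52, so the area is 26.
Along each edge there are gcd(|Δx|,|Δy|)+1 lattice points, so counting each shared vertex once the boundary has gcd(9,2) + gcd(8,4) + gcd(17,2) = 1+4+1 = 6.
Scaling by 3 multiplies the area by 3² = 9 (so the new area is 234) and multiplies the boundary lattice-point count by 3, giving 18.
By Pick's theorem, the interior count of the dilated polygon is 234 − 18/2 + 1 = 226.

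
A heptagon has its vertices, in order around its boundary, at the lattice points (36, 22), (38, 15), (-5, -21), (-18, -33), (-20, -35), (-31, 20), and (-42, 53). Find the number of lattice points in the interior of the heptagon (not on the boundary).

The shoelace formula gives twice the area as |[36·15 − 38·22] + [38·(-21) − (-5)·15] + [(-5)·(-33) − (-18)·(-21)] + [(-18)·(-35) − (-20)·(-33)] + [(-20)·20 − (-31)·(-35)] + [(-31)·53 − (-42)·20] + [(-42)·22 − 36·53]| = 6382, so the area is 3191.
The number of boundary lattice points is Σ gcd(|Δx|,|Δy|) = gcd(2,7) + gcd(43,36) + gcd(13,12) + gcd(2,2) + gcd(11,55) + gcd(11,33) + gcd(78,31) = 1+1+1+2+11+11+1 = 28.
By Pick's theorem A = I + B/2 − 1, so I = 3191 − 28/2 + 1 = 3178.

3178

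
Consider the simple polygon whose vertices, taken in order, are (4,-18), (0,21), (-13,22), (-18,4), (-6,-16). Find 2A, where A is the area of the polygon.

By the shoelace formula, twice the signed area is |(4·21 − 0·(-18)) + (0·22 − (-13)·21) + ((-13)·4 − (-18)·22) + ((-18)·(-16) − (-6)·4) + ((-6)·(-18) − 4·(-16))| = 1185, so the area is 592.5.

1185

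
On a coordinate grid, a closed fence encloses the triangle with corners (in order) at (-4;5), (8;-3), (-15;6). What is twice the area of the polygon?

Using the shoelace formula, 2A = |((-4)·(-3) − 8·5) + (8·6 − (-15)·(-3)) + ((-15)·5 − (-4)·6)| = 76, so the area is 38.

76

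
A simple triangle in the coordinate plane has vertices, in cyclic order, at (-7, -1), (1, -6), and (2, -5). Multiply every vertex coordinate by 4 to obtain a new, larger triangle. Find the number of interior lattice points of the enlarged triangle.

By the shoelace formula, twice the signed area is |[(-7)·(-6) − 1·(-1)] + [1·(-5) − 2·(-6)] + [2·(-1) − (-7)·(-5)]| = 13, so the area is 13/2.
Summing gcd(|Δx|,|Δy|) over the edges gives the boundary count: gcd(8,5) + gcd(1,1) + gcd(9,4) = 1+1+1 = 3.
Scaling by 4 multiplies the area by 4² = 16 (so the new area is 104) and multiplies the boundary lattice-point count by 4, giving 12.
By Pick's theorem, the interior count of the dilated polygon is 104 − 12/2 + 1 = 99.

99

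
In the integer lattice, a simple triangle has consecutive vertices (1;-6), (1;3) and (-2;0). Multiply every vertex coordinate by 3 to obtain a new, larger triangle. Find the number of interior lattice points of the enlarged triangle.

By the shoelace formula, twice the signed area is |(1·3 − 1·(-6)) + (1·0 − (-2)·3) + ((-2)·(-6) − 1·0)| = 27, so the area is 13.5.
The number of boundary lattice points is Σ gcd(|Δx|,|Δy|) = gcd(0,9) + gcd(3,3) + gcd(3,6) = 9+3+3 = 15.
Scaling by 3 multiplies the area by 3² = 9 (so the new area is 121.5) and multiplies the boundary lattice-point count by 3, giving 45.
By Pick's theorem, the interior count of the dilated polygon is 121.5 − 45/2 + 1 = 100.

100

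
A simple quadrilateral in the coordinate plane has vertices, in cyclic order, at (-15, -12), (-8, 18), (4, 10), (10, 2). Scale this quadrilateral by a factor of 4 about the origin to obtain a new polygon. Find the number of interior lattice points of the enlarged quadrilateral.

By the shoelace formula, twice the signed area is |((-15)·18 − (-8)·(-12)) + ((-8)·10 − 4·18) + (4·2 − 10·10) + (10·(-12) − (-15)·2)| = 700, so the area is 350.
The number of boundary lattice points is Σ gcd(|Δx|,|Δy|) = gcd(7,30) + gcd(12,8) + gcd(6,8) + gcd(25,14) = 1+4+2+1 = 8.
Scaling by 4 multiplies the area by 4² = 16 (so the new area is 5600) and multiplies the boundary lattice-point count by 4, giving 32.
By Pick's theorem, the interior count of the dilated polygon is 5600 − 32/2 + 1 = 5585.

5585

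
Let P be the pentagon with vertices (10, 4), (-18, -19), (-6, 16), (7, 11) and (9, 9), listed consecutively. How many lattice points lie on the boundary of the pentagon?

6

Summing gcd(|Δx|,|Δy|) over the edges gives the boundary count: gcd(28,23) + gcd(12,35) + gcd(13,5) + gcd(2,2) + gcd(1,5) = 1+1+1+2+1 = 6.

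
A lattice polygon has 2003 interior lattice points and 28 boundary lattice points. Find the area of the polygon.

2016

Pick's theorem states A = I + B/2 − 1, so A = 2003 + 28/2 − 1 = 2016.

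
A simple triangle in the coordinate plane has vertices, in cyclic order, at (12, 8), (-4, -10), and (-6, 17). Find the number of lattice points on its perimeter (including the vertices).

Summing gcd(|Δx|,|Δy|) over the edges gives the boundary count: gcd(16,18) + gcd(2,27) + gcd(18,9) = 2+1+9 = 12.

12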